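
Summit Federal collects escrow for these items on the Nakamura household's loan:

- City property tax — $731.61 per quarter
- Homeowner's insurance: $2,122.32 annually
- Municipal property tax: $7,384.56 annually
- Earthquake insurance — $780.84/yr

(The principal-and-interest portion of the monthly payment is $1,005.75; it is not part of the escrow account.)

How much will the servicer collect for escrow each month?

City property tax = $731.61 × 4 = $2,926.44/yr
Homeowner's insurance = $2,122.32/yr
Municipal property tax = $7,384.56/yr
Earthquake insurance = $780.84/yr
Total per year = $2,926.44 + $2,122.32 + $7,384.56 + $780.84 = $13,214.16
Monthly escrow = $13,214.16 ÷ 12 = $1,101.18

$1,101.18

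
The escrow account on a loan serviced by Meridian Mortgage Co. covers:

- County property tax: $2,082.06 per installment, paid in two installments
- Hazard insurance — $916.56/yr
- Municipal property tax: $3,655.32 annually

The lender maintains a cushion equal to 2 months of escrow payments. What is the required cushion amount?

$1,456.00

County property tax = $2,082.06 × 2 = $4,164.12 per year
Hazard insurance = $916.56 per year
Municipal property tax = $3,655.32 per year
Yearly total = $4,164.12 + $916.56 + $3,655.32 = $8,736.00
Per month = $8,736.00 / 12 = $728.00
Reserve = 2 × $728.00 = $1,456.00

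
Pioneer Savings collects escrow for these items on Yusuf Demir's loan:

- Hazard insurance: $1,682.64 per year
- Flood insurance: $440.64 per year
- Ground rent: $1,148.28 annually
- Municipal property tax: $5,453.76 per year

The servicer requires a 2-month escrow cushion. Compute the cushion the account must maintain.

Hazard insurance: $1,682.64 annually
Flood insurance: $440.64 annually
Ground rent: $1,148.28 annually
Municipal property tax: $5,453.76 annually
Total per year = $1,682.64 + $440.64 + $1,148.28 + $5,453.76 = $8,725.32
Per month = $8,725.32 ÷ 12 = $727.11
Required cushion = 2 × $727.11 = $1,454.22

$1,454.22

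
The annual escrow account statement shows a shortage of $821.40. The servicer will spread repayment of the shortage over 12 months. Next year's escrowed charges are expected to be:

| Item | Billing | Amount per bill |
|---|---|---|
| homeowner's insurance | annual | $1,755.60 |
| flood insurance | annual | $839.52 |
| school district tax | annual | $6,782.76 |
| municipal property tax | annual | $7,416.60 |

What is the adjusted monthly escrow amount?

Homeowner's insurance = $1,755.60 annually
Flood insurance = $839.52 annually
School district tax = $6,782.76 annually
Municipal property tax = $7,416.60 annually
Total per year = $1,755.60 + $839.52 + $6,782.76 + $7,416.60 = $16,794.48
Monthly = $16,794.48 ÷ 12 = $1,399.54
Shortage spread = $821.40 ÷ 12 = $68.45/mo
New monthly escrow = $1,399.54 + $68.45 = $1,467.99

$1,467.99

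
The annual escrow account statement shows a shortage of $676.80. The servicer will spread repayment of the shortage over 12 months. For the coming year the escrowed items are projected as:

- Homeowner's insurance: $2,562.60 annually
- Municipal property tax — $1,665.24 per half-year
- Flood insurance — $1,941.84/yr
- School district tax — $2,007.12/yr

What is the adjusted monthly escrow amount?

Homeowner's insurance — $2,562.60/yr
Municipal property tax — $1,665.24 × 2 = $3,330.48/yr
Flood insurance — $1,941.84/yr
School district tax — $2,007.12/yr
Yearly total = $9,842.04
Monthly escrow = $9,842.04 ÷ 12 = $820.17
Shortage per month = $676.80 ÷ 12 = $56.40
Adjusted monthly = $820.17 + $56.40 = $876.57

$876.57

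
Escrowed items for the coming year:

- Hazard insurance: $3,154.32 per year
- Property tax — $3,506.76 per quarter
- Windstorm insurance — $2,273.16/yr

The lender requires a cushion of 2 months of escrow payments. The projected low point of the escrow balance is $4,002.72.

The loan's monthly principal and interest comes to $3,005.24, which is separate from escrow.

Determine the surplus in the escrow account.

Hazard insurance — $3,154.32 annually
Property tax — $3,506.76 × 4 = $14,027.04 annually
Windstorm insurance — $2,273.16 annually
Total per year = $3,154.32 + $14,027.04 + $2,273.16 = $19,454.52
Monthly = $19,454.52 / 12 = $1,621.21
Required reserve = 2 × $1,621.21 = $3,242.42
Excess over cushion: $4,002.72 − $3,242.42 = $760.30

$760.30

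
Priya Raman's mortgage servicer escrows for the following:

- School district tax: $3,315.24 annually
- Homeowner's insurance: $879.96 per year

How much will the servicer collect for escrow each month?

$349.60

School district tax — $3,315.24 annually
Homeowner's insurance — $879.96 annually
Combined annual = $4,195.20
Base monthly escrow = $4,195.20 ÷ 12 = $349.60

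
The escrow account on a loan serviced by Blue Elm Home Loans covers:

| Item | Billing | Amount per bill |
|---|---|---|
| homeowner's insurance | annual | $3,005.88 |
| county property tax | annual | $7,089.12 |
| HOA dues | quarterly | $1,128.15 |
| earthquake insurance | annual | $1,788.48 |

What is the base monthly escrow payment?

Homeowner's insurance: $3,005.88/yr
County property tax: $7,089.12/yr
HOA dues: $1,128.15 × 4 = $4,512.60/yr
Earthquake insurance: $1,788.48/yr
Total annual escrow = $3,005.88 + $7,089.12 + $4,512.60 + $1,788.48 = $16,396.08
Monthly = $16,396.08 ÷ 12 = $1,366.34

$1,366.34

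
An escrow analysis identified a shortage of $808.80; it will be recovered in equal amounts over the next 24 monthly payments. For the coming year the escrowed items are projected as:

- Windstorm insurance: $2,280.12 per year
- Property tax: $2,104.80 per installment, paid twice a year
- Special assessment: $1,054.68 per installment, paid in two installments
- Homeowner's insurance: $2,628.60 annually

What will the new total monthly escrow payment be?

$969.34

Windstorm insurance = $2,280.12/yr
Property tax = $2,104.80 × 2 = $4,209.60/yr
Special assessment = $1,054.68 × 2 = $2,109.36/yr
Homeowner's insurance = $2,628.60/yr
Total annual escrow = $2,280.12 + $4,209.60 + $2,109.36 + $2,628.60 = $11,227.68
Per month = $11,227.68 ÷ 12 = $935.64
Monthly shortage recovery: $808.80 / 24 = $33.70
New monthly escrow = $935.64 + $33.70 = $969.34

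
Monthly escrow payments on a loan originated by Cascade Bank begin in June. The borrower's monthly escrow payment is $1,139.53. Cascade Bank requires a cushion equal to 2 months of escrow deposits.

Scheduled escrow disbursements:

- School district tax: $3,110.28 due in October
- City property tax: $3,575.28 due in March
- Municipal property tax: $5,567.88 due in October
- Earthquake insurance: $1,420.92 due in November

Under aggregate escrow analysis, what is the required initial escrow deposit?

Cushion = 2 × $1,139.53 = $2,279.06
Trial balance (start $0, +$1,139.53 each month, − disbursements):
  Jun: +$1,139.53 → $1,139.53
  Jul: +$1,139.53 → $2,279.06
  Aug: +$1,139.53 → $3,418.59
  Sep: +$1,139.53 → $4,558.12
  Oct: +$1,139.53 − $8,678.16 → -$2,980.51
  Nov: +$1,139.53 − $1,420.92 → -$3,261.90
  Dec: +$1,139.53 → -$2,122.37
  Jan: +$1,139.53 → -$982.84
  Feb: +$1,139.53 → $156.69
  Mar: +$1,139.53 − $3,575.28 → -$2,279.06
  Apr: +$1,139.53 → -$1,139.53
  May: +$1,139.53 → $0.00
Lowest trial balance = -$3,261.90 (Nov)
Initial deposit = cushion − low point = $2,279.06 − (-$3,261.90) = $5,540.96

$5,540.96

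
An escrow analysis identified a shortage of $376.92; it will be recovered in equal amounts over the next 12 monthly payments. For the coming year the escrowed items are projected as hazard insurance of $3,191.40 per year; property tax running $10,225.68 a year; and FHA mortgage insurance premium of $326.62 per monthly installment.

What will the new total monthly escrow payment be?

Hazard insurance = $3,191.40/yr
Property tax = $10,225.68/yr
FHA mortgage insurance premium = $326.62 × 12 = $3,919.44/yr
Annual escrow total = $3,191.40 + $10,225.68 + $3,919.44 = $17,336.52
Monthly = $17,336.52 / 12 = $1,444.71
Shortage per month = $376.92 / 12 = $31.41
Adjusted monthly = $1,444.71 + $31.41 = $1,476.12

$1,476.12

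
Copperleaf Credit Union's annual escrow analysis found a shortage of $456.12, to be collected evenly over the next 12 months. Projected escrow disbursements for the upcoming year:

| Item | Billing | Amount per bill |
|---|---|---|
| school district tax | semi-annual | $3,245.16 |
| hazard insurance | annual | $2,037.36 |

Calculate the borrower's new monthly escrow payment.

School district tax — $3,245.16 × 2 = $6,490.32/yr
Hazard insurance — $2,037.36/yr
Yearly total = $6,490.32 + $2,037.36 = $8,527.68
Base monthly escrow = $8,527.68 / 12 = $710.64
Shortage spread = $456.12 / 12 = $38.01/mo
Adjusted monthly = $710.64 + $38.01 = $748.65

$748.65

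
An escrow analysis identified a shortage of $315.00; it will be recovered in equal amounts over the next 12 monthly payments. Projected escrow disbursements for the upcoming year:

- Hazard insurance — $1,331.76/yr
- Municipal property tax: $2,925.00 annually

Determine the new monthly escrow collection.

Hazard insurance — $1,331.76
Municipal property tax — $2,925.00
Total annual escrow = $4,256.76
Monthly escrow = $4,256.76 ÷ 12 = $354.73
Shortage per month = $315.00 / 12 = $26.25
Adjusted monthly = $354.73 + $26.25 = $380.98

$380.98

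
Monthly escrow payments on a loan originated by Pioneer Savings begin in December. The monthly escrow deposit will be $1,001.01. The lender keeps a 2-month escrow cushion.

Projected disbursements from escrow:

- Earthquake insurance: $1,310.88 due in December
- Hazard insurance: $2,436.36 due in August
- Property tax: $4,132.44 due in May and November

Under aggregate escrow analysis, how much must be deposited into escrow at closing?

$2,311.89

Cushion = 2 × $1,001.01 = $2,002.02
Trial balance (start $0, +$1,001.01 each month, − disbursements):
  Dec: +$1,001.01 − $1,310.88 → -$309.87
  Jan: +$1,001.01 → $691.14
  Feb: +$1,001.01 → $1,692.15
  Mar: +$1,001.01 → $2,693.16
  Apr: +$1,001.01 → $3,694.17
  May: +$1,001.01 − $4,132.44 → $562.74
  Jun: +$1,001.01 → $1,563.75
  Jul: +$1,001.01 → $2,564.76
  Aug: +$1,001.01 − $2,436.36 → $1,129.41
  Sep: +$1,001.01 → $2,130.42
  Oct: +$1,001.01 → $3,131.43
  Nov: +$1,001.01 − $4,132.44 → $0.00
Lowest trial balance = -$309.87 (Dec)
Initial deposit = cushion − low point = $2,002.02 − (-$309.87) = $2,311.89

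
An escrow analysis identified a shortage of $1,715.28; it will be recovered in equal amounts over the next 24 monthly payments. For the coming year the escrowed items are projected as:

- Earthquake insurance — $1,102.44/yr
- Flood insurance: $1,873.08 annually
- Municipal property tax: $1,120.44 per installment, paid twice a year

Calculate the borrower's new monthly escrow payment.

$506.17

Earthquake insurance: $1,102.44
Flood insurance: $1,873.08
Municipal property tax: $1,120.44 × 2 = $2,240.88
Annual escrow total = $1,102.44 + $1,873.08 + $2,240.88 = $5,216.40
Monthly = $5,216.40 ÷ 12 = $434.70
Monthly shortage recovery: $1,715.28 / 24 = $71.47
New monthly escrow = $434.70 + $71.47 = $506.17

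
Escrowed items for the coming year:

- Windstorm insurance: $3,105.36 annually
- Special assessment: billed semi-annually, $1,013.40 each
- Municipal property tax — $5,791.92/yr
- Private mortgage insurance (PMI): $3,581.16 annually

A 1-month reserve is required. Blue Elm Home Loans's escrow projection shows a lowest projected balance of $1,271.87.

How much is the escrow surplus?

$63.10

Windstorm insurance = $3,105.36
Special assessment = $1,013.40 × 2 = $2,026.80
Municipal property tax = $5,791.92
Private mortgage insurance (PMI) = $3,581.16
Total annual escrow = $14,505.24
Base monthly escrow = $14,505.24 ÷ 12 = $1,208.77
Required cushion = 1 × $1,208.77 = $1,208.77
Surplus = $1,271.87 − $1,208.77 = $63.10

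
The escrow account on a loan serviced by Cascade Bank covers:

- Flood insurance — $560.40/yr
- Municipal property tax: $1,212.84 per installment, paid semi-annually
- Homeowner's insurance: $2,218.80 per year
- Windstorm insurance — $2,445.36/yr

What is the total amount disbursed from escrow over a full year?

Flood insurance = $560.40/yr
Municipal property tax = $1,212.84 × 2 = $2,425.68/yr
Homeowner's insurance = $2,218.80/yr
Windstorm insurance = $2,445.36/yr
Total annual escrow = $560.40 + $2,425.68 + $2,218.80 + $2,445.36 = $7,650.24

$7,650.24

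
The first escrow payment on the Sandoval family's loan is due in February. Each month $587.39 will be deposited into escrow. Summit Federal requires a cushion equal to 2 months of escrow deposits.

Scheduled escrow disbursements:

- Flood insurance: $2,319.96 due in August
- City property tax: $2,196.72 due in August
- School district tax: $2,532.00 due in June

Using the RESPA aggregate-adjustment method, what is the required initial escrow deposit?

$4,111.73

Cushion = 2 × $587.39 = $1,174.78
Trial balance (start $0, +$587.39 each month, − disbursements):
  Feb: +$587.39 → $587.39
  Mar: +$587.39 → $1,174.78
  Apr: +$587.39 → $1,762.17
  May: +$587.39 → $2,349.56
  Jun: +$587.39 − $2,532.00 → $404.95
  Jul: +$587.39 → $992.34
  Aug: +$587.39 − $4,516.68 → -$2,936.95
  Sep: +$587.39 → -$2,349.56
  Oct: +$587.39 → -$1,762.17
  Nov: +$587.39 → -$1,174.78
  Dec: +$587.39 → -$587.39
  Jan: +$587.39 → $0.00
Lowest trial balance = -$2,936.95 (Aug)
Initial deposit = cushion − low point = $1,174.78 − (-$2,936.95) = $4,111.73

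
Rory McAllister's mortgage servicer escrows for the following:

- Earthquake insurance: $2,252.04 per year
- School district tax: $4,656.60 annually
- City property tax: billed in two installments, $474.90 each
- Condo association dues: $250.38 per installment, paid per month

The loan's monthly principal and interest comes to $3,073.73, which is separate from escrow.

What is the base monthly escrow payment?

$905.25

Earthquake insurance: $2,252.04/yr
School district tax: $4,656.60/yr
City property tax: $474.90 × 2 = $949.80/yr
Condo association dues: $250.38 × 12 = $3,004.56/yr
Total annual escrow = $10,863.00
Monthly escrow = $10,863.00 ÷ 12 = $905.25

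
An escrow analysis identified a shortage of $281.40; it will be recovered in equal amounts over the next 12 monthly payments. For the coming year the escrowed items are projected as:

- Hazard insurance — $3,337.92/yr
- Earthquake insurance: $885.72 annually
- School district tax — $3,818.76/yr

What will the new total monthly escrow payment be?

$693.65

Hazard insurance: $3,337.92
Earthquake insurance: $885.72
School district tax: $3,818.76
Combined annual = $3,337.92 + $885.72 + $3,818.76 = $8,042.40
Per month = $8,042.40 / 12 = $670.20
Monthly shortage recovery: $281.40 / 12 = $23.45
New monthly escrow = $670.20 + $23.45 = $693.65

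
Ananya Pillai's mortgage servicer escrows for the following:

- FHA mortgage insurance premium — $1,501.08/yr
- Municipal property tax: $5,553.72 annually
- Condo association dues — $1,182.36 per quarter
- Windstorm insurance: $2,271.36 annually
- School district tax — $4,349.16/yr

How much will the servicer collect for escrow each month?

$1,533.73

FHA mortgage insurance premium — $1,501.08
Municipal property tax — $5,553.72
Condo association dues — $1,182.36 × 4 = $4,729.44
Windstorm insurance — $2,271.36
School district tax — $4,349.16
Combined annual = $1,501.08 + $5,553.72 + $4,729.44 + $2,271.36 + $4,349.16 = $18,404.76
Monthly = $18,404.76 ÷ 12 = $1,533.73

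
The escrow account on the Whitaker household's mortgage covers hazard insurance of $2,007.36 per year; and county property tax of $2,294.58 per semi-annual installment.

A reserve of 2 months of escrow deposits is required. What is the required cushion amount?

Hazard insurance — $2,007.36 per year
County property tax — $2,294.58 × 2 = $4,589.16 per year
Yearly total = $2,007.36 + $4,589.16 = $6,596.52
Base monthly escrow = $6,596.52 / 12 = $549.71
Reserve = 2 × $549.71 = $1,099.42

$1,099.42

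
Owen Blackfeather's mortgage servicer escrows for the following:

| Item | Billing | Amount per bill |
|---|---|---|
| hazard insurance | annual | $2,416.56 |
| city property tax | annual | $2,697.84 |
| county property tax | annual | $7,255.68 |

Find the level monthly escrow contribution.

Hazard insurance = $2,416.56 per year
City property tax = $2,697.84 per year
County property tax = $7,255.68 per year
Total per year = $12,370.08
Monthly escrow = $12,370.08 ÷ 12 = $1,030.84

$1,030.84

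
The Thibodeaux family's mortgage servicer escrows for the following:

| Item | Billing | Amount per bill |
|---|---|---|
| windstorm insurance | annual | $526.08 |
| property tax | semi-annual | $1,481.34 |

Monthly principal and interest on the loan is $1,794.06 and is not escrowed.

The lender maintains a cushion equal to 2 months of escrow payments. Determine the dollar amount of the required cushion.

$581.46

Windstorm insurance = $526.08
Property tax = $1,481.34 × 2 = $2,962.68
Total per year = $526.08 + $2,962.68 = $3,488.76
Per month = $3,488.76 / 12 = $290.73
Reserve = 2 × $290.73 = $581.46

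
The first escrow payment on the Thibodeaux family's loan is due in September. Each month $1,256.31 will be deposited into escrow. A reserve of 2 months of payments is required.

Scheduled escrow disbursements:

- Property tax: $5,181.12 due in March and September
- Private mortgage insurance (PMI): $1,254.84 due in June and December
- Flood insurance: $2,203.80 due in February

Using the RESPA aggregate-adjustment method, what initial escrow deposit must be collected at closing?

$7,539.33

Cushion = 2 × $1,256.31 = $2,512.62
Trial balance (start $0, +$1,256.31 each month, − disbursements):
  Sep: +$1,256.31 − $5,181.12 → -$3,924.81
  Oct: +$1,256.31 → -$2,668.50
  Nov: +$1,256.31 → -$1,412.19
  Dec: +$1,256.31 − $1,254.84 → -$1,410.72
  Jan: +$1,256.31 → -$154.41
  Feb: +$1,256.31 − $2,203.80 → -$1,101.90
  Mar: +$1,256.31 − $5,181.12 → -$5,026.71
  Apr: +$1,256.31 → -$3,770.40
  May: +$1,256.31 → -$2,514.09
  Jun: +$1,256.31 − $1,254.84 → -$2,512.62
  Jul: +$1,256.31 → -$1,256.31
  Aug: +$1,256.31 → $0.00
Lowest trial balance = -$5,026.71 (Mar)
Initial deposit = cushion − low point = $2,512.62 − (-$5,026.71) = $7,539.33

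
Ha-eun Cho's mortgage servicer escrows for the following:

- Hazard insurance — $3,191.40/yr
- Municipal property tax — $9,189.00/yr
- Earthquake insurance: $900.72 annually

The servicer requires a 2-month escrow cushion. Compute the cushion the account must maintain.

$2,213.52

Hazard insurance = $3,191.40/yr
Municipal property tax = $9,189.00/yr
Earthquake insurance = $900.72/yr
Total annual escrow = $3,191.40 + $9,189.00 + $900.72 = $13,281.12
Monthly = $13,281.12 ÷ 12 = $1,106.76
Required cushion = 2 × $1,106.76 = $2,213.52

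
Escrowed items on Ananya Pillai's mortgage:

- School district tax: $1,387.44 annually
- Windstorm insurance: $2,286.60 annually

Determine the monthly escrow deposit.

$306.17

School district tax — $1,387.44
Windstorm insurance — $2,286.60
Annual escrow total = $1,387.44 + $2,286.60 = $3,674.04
Base monthly escrow = $3,674.04 / 12 = $306.17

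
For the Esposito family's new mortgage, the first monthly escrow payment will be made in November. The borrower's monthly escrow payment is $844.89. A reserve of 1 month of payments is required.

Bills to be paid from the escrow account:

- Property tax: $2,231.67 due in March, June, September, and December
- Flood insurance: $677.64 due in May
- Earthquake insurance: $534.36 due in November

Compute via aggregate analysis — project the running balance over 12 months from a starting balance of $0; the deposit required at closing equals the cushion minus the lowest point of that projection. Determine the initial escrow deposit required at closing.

$1,992.78

Cushion = 1 × $844.89 = $844.89
Trial balance (start $0, +$844.89 each month, − disbursements):
  Nov: +$844.89 − $534.36 → $310.53
  Dec: +$844.89 − $2,231.67 → -$1,076.25
  Jan: +$844.89 → -$231.36
  Feb: +$844.89 → $613.53
  Mar: +$844.89 − $2,231.67 → -$773.25
  Apr: +$844.89 → $71.64
  May: +$844.89 − $677.64 → $238.89
  Jun: +$844.89 − $2,231.67 → -$1,147.89
  Jul: +$844.89 → -$303.00
  Aug: +$844.89 → $541.89
  Sep: +$844.89 − $2,231.67 → -$844.89
  Oct: +$844.89 → $0.00
Lowest trial balance = -$1,147.89 (Jun)
Initial deposit = cushion − low point = $844.89 − (-$1,147.89) = $1,992.78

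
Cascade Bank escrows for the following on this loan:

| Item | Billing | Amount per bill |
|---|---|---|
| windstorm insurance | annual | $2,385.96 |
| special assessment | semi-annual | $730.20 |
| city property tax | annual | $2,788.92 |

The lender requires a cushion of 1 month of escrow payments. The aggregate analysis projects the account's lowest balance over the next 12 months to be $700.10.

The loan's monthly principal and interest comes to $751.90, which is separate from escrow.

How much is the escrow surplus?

$147.16

Windstorm insurance = $2,385.96
Special assessment = $730.20 × 2 = $1,460.40
City property tax = $2,788.92
Yearly total = $2,385.96 + $1,460.40 + $2,788.92 = $6,635.28
Monthly = $6,635.28 ÷ 12 = $552.94
Required cushion = 1 × $552.94 = $552.94
Excess over cushion: $700.10 − $552.94 = $147.16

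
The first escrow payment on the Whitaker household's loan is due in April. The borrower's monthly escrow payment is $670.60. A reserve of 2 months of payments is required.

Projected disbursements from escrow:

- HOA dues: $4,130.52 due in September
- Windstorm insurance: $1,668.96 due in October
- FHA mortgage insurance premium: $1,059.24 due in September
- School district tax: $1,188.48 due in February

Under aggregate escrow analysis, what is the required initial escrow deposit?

Cushion = 2 × $670.60 = $1,341.20
Trial balance (start $0, +$670.60 each month, − disbursements):
  Apr: +$670.60 → $670.60
  May: +$670.60 → $1,341.20
  Jun: +$670.60 → $2,011.80
  Jul: +$670.60 → $2,682.40
  Aug: +$670.60 → $3,353.00
  Sep: +$670.60 − $5,189.76 → -$1,166.16
  Oct: +$670.60 − $1,668.96 → -$2,164.52
  Nov: +$670.60 → -$1,493.92
  Dec: +$670.60 → -$823.32
  Jan: +$670.60 → -$152.72
  Feb: +$670.60 − $1,188.48 → -$670.60
  Mar: +$670.60 → $0.00
Lowest trial balance = -$2,164.52 (Oct)
Initial deposit = cushion − low point = $1,341.20 − (-$2,164.52) = $3,505.72

$3,505.72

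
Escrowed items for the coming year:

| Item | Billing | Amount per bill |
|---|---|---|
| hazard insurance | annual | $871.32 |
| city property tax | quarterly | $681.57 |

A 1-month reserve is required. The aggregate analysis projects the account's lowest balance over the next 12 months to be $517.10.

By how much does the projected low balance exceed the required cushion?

$217.30

Hazard insurance: $871.32/yr
City property tax: $681.57 × 4 = $2,726.28/yr
Total per year = $871.32 + $2,726.28 = $3,597.60
Per month = $3,597.60 / 12 = $299.80
Required reserve = 1 × $299.80 = $299.80
Surplus = $517.10 − $299.80 = $217.30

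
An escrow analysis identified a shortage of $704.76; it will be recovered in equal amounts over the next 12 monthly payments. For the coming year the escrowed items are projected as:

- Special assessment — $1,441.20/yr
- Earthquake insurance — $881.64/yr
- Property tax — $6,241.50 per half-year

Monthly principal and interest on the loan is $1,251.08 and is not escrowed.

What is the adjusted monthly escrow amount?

$1,292.55

Special assessment — $1,441.20
Earthquake insurance — $881.64
Property tax — $6,241.50 × 2 = $12,483.00
Yearly total = $1,441.20 + $881.64 + $12,483.00 = $14,805.84
Monthly = $14,805.84 ÷ 12 = $1,233.82
Shortage spread = $704.76 / 12 = $58.73/mo
New monthly escrow = $1,233.82 + $58.73 = $1,292.55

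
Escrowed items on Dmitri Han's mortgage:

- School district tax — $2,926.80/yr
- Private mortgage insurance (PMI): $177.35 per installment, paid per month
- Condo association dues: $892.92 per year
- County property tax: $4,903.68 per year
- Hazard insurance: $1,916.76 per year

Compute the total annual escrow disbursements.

$12,768.36

School district tax = $2,926.80 per year
Private mortgage insurance (PMI) = $177.35 × 12 = $2,128.20 per year
Condo association dues = $892.92 per year
County property tax = $4,903.68 per year
Hazard insurance = $1,916.76 per year
Yearly total = $2,926.80 + $2,128.20 + $892.92 + $4,903.68 + $1,916.76 = $12,768.36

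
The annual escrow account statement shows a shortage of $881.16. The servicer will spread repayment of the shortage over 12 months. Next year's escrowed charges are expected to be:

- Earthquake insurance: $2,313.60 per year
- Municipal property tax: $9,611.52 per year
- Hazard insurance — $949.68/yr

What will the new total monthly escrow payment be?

$1,146.33

Earthquake insurance = $2,313.60
Municipal property tax = $9,611.52
Hazard insurance = $949.68
Yearly total = $2,313.60 + $9,611.52 + $949.68 = $12,874.80
Monthly escrow = $12,874.80 ÷ 12 = $1,072.90
Monthly shortage recovery: $881.16 ÷ 12 = $73.43
New monthly escrow = $1,072.90 + $73.43 = $1,146.33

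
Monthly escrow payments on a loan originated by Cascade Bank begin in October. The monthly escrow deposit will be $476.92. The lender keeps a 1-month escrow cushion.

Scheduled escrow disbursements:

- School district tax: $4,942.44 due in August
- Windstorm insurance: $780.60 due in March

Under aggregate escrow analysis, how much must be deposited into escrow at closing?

Cushion = 1 × $476.92 = $476.92
Trial balance (start $0, +$476.92 each month, − disbursements):
  Oct: +$476.92 → $476.92
  Nov: +$476.92 → $953.84
  Dec: +$476.92 → $1,430.76
  Jan: +$476.92 → $1,907.68
  Feb: +$476.92 → $2,384.60
  Mar: +$476.92 − $780.60 → $2,080.92
  Apr: +$476.92 → $2,557.84
  May: +$476.92 → $3,034.76
  Jun: +$476.92 → $3,511.68
  Jul: +$476.92 → $3,988.60
  Aug: +$476.92 − $4,942.44 → -$476.92
  Sep: +$476.92 → $0.00
Lowest trial balance = -$476.92 (Aug)
Initial deposit = cushion − low point = $476.92 − (-$476.92) = $953.84

$953.84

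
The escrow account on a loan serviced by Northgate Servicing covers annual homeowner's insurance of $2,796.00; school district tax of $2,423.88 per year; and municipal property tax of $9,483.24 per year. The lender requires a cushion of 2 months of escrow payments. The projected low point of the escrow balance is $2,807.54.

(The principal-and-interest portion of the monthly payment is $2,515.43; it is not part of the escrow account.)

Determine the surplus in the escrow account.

$357.02

Homeowner's insurance: $2,796.00/yr
School district tax: $2,423.88/yr
Municipal property tax: $9,483.24/yr
Combined annual = $2,796.00 + $2,423.88 + $9,483.24 = $14,703.12
Per month = $14,703.12 / 12 = $1,225.26
Cushion = 2 × $1,225.26 = $2,450.52
Surplus = $2,807.54 − $2,450.52 = $357.02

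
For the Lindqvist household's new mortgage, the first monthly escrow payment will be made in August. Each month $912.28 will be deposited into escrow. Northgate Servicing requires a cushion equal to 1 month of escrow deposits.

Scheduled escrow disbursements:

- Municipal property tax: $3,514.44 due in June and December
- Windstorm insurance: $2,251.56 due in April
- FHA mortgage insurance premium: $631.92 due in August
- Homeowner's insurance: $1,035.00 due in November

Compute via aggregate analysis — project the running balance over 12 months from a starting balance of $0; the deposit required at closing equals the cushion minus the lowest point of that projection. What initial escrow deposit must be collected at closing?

Cushion = 1 × $912.28 = $912.28
Trial balance (start $0, +$912.28 each month, − disbursements):
  Aug: +$912.28 − $631.92 → $280.36
  Sep: +$912.28 → $1,192.64
  Oct: +$912.28 → $2,104.92
  Nov: +$912.28 − $1,035.00 → $1,982.20
  Dec: +$912.28 − $3,514.44 → -$619.96
  Jan: +$912.28 → $292.32
  Feb: +$912.28 → $1,204.60
  Mar: +$912.28 → $2,116.88
  Apr: +$912.28 − $2,251.56 → $777.60
  May: +$912.28 → $1,689.88
  Jun: +$912.28 − $3,514.44 → -$912.28
  Jul: +$912.28 → $0.00
Lowest trial balance = -$912.28 (Jun)
Initial deposit = cushion − low point = $912.28 − (-$912.28) = $1,824.56

$1,824.56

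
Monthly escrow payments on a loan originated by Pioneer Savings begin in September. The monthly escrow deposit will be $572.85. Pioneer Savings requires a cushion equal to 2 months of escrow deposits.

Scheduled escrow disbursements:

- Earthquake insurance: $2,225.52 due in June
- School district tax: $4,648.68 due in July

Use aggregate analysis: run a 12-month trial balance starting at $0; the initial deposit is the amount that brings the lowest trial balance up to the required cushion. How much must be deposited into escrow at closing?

Cushion = 2 × $572.85 = $1,145.70
Trial balance (start $0, +$572.85 each month, − disbursements):
  Sep: +$572.85 → $572.85
  Oct: +$572.85 → $1,145.70
  Nov: +$572.85 → $1,718.55
  Dec: +$572.85 → $2,291.40
  Jan: +$572.85 → $2,864.25
  Feb: +$572.85 → $3,437.10
  Mar: +$572.85 → $4,009.95
  Apr: +$572.85 → $4,582.80
  May: +$572.85 → $5,155.65
  Jun: +$572.85 − $2,225.52 → $3,502.98
  Jul: +$572.85 − $4,648.68 → -$572.85
  Aug: +$572.85 → $0.00
Lowest trial balance = -$572.85 (Jul)
Initial deposit = cushion − low point = $1,145.70 − (-$572.85) = $1,718.55

$1,718.55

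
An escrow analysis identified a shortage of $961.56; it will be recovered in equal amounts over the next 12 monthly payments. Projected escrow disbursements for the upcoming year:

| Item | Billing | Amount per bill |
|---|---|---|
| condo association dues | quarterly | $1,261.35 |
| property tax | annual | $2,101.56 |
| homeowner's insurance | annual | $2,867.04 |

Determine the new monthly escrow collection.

Condo association dues = $1,261.35 × 4 = $5,045.40 annually
Property tax = $2,101.56 annually
Homeowner's insurance = $2,867.04 annually
Annual escrow total = $10,014.00
Base monthly escrow = $10,014.00 / 12 = $834.50
Shortage per month = $961.56 / 12 = $80.13
Adjusted monthly = $834.50 + $80.13 = $914.63

$914.63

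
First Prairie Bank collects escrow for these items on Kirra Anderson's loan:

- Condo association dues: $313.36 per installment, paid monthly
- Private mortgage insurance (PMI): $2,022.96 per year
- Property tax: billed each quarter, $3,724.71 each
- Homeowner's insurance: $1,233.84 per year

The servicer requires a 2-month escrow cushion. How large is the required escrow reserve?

$3,652.66

Condo association dues = $313.36 × 12 = $3,760.32
Private mortgage insurance (PMI) = $2,022.96
Property tax = $3,724.71 × 4 = $14,898.84
Homeowner's insurance = $1,233.84
Yearly total = $3,760.32 + $2,022.96 + $14,898.84 + $1,233.84 = $21,915.96
Per month = $21,915.96 / 12 = $1,826.33
Reserve = 2 × $1,826.33 = $3,652.66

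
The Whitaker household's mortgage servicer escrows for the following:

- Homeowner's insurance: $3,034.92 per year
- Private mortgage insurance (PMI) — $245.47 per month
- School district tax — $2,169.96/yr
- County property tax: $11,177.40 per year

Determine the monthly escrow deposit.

$1,610.66

Homeowner's insurance — $3,034.92/yr
Private mortgage insurance (PMI) — $245.47 × 12 = $2,945.64/yr
School district tax — $2,169.96/yr
County property tax — $11,177.40/yr
Annual escrow total = $3,034.92 + $2,945.64 + $2,169.96 + $11,177.40 = $19,327.92
Monthly escrow = $19,327.92 / 12 = $1,610.66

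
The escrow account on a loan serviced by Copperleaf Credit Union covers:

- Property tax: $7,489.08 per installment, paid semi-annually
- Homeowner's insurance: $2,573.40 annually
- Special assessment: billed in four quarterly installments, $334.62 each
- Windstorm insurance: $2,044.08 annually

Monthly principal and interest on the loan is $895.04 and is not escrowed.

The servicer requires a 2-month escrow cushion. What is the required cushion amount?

$3,489.02

Property tax: $7,489.08 × 2 = $14,978.16 annually
Homeowner's insurance: $2,573.40 annually
Special assessment: $334.62 × 4 = $1,338.48 annually
Windstorm insurance: $2,044.08 annually
Combined annual = $20,934.12
Per month = $20,934.12 / 12 = $1,744.51
Reserve = 2 × $1,744.51 = $3,489.02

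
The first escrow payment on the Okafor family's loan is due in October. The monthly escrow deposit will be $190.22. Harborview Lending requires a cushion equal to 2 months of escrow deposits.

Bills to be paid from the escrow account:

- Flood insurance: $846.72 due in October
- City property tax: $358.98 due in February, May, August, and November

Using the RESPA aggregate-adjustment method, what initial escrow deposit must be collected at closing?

Cushion = 2 × $190.22 = $380.44
Trial balance (start $0, +$190.22 each month, − disbursements):
  Oct: +$190.22 − $846.72 → -$656.50
  Nov: +$190.22 − $358.98 → -$825.26
  Dec: +$190.22 → -$635.04
  Jan: +$190.22 → -$444.82
  Feb: +$190.22 − $358.98 → -$613.58
  Mar: +$190.22 → -$423.36
  Apr: +$190.22 → -$233.14
  May: +$190.22 − $358.98 → -$401.90
  Jun: +$190.22 → -$211.68
  Jul: +$190.22 → -$21.46
  Aug: +$190.22 − $358.98 → -$190.22
  Sep: +$190.22 → $0.00
Lowest trial balance = -$825.26 (Nov)
Initial deposit = cushion − low point = $380.44 − (-$825.26) = $1,205.70

$1,205.70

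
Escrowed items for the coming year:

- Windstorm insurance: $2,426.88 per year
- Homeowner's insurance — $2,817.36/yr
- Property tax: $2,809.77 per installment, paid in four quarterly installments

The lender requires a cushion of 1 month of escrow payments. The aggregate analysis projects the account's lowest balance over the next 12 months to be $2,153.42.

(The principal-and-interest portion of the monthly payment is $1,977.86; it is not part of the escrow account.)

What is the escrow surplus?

Windstorm insurance — $2,426.88
Homeowner's insurance — $2,817.36
Property tax — $2,809.77 × 4 = $11,239.08
Total annual escrow = $16,483.32
Per month = $16,483.32 / 12 = $1,373.61
Cushion = 1 × $1,373.61 = $1,373.61
Surplus = $2,153.42 − $1,373.61 = $779.81

$779.81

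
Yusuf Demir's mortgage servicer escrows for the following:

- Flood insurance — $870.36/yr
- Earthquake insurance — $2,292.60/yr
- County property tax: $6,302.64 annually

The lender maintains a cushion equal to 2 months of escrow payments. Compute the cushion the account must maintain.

Flood insurance = $870.36 annually
Earthquake insurance = $2,292.60 annually
County property tax = $6,302.64 annually
Yearly total = $9,465.60
Per month = $9,465.60 / 12 = $788.80
Reserve = 2 × $788.80 = $1,577.60

$1,577.60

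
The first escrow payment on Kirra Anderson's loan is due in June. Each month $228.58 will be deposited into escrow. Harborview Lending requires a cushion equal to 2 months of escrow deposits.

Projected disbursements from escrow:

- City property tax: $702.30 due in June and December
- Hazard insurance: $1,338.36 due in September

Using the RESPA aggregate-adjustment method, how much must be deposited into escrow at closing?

Cushion = 2 × $228.58 = $457.16
Trial balance (start $0, +$228.58 each month, − disbursements):
  Jun: +$228.58 − $702.30 → -$473.72
  Jul: +$228.58 → -$245.14
  Aug: +$228.58 → -$16.56
  Sep: +$228.58 − $1,338.36 → -$1,126.34
  Oct: +$228.58 → -$897.76
  Nov: +$228.58 → -$669.18
  Dec: +$228.58 − $702.30 → -$1,142.90
  Jan: +$228.58 → -$914.32
  Feb: +$228.58 → -$685.74
  Mar: +$228.58 → -$457.16
  Apr: +$228.58 → -$228.58
  May: +$228.58 → $0.00
Lowest trial balance = -$1,142.90 (Dec)
Initial deposit = cushion − low point = $457.16 − (-$1,142.90) = $1,600.06

$1,600.06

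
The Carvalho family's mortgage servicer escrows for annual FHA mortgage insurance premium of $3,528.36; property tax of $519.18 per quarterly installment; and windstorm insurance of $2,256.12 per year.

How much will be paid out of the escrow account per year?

$7,861.20

FHA mortgage insurance premium = $3,528.36 annually
Property tax = $519.18 × 4 = $2,076.72 annually
Windstorm insurance = $2,256.12 annually
Combined annual = $7,861.20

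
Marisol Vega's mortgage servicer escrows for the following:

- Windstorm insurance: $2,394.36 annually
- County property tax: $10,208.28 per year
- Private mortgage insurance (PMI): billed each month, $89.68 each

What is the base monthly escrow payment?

$1,139.90

Windstorm insurance = $2,394.36
County property tax = $10,208.28
Private mortgage insurance (PMI) = $89.68 × 12 = $1,076.16
Total annual escrow = $2,394.36 + $10,208.28 + $1,076.16 = $13,678.80
Per month = $13,678.80 ÷ 12 = $1,139.90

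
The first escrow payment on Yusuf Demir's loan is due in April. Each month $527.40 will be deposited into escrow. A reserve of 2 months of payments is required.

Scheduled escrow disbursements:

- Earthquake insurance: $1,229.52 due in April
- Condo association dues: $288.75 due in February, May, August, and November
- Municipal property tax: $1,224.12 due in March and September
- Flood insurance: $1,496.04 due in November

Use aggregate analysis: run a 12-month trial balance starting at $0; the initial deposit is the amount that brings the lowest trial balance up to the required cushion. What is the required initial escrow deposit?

Cushion = 2 × $527.40 = $1,054.80
Trial balance (start $0, +$527.40 each month, − disbursements):
  Apr: +$527.40 − $1,229.52 → -$702.12
  May: +$527.40 − $288.75 → -$463.47
  Jun: +$527.40 → $63.93
  Jul: +$527.40 → $591.33
  Aug: +$527.40 − $288.75 → $829.98
  Sep: +$527.40 − $1,224.12 → $133.26
  Oct: +$527.40 → $660.66
  Nov: +$527.40 − $1,784.79 → -$596.73
  Dec: +$527.40 → -$69.33
  Jan: +$527.40 → $458.07
  Feb: +$527.40 − $288.75 → $696.72
  Mar: +$527.40 − $1,224.12 → $0.00
Lowest trial balance = -$702.12 (Apr)
Initial deposit = cushion − low point = $1,054.80 − (-$702.12) = $1,756.92

$1,756.92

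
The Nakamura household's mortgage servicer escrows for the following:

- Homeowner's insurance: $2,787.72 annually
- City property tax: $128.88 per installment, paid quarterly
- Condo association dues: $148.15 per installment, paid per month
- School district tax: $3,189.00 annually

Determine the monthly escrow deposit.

$689.17

Homeowner's insurance = $2,787.72 annually
City property tax = $128.88 × 4 = $515.52 annually
Condo association dues = $148.15 × 12 = $1,777.80 annually
School district tax = $3,189.00 annually
Combined annual = $2,787.72 + $515.52 + $1,777.80 + $3,189.00 = $8,270.04
Monthly escrow = $8,270.04 / 12 = $689.17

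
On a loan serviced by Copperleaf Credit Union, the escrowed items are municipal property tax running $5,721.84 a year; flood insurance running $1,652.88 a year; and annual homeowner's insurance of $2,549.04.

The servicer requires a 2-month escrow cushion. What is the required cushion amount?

$1,653.96

Municipal property tax — $5,721.84 annually
Flood insurance — $1,652.88 annually
Homeowner's insurance — $2,549.04 annually
Yearly total = $9,923.76
Per month = $9,923.76 ÷ 12 = $826.98
Cushion = 2 × $826.98 = $1,653.96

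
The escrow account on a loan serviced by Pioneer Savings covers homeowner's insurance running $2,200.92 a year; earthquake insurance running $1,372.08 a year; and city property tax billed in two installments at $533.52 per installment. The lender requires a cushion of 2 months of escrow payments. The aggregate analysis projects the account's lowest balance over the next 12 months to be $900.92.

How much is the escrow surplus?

$127.58

Homeowner's insurance — $2,200.92/yr
Earthquake insurance — $1,372.08/yr
City property tax — $533.52 × 2 = $1,067.04/yr
Total per year = $2,200.92 + $1,372.08 + $1,067.04 = $4,640.04
Base monthly escrow = $4,640.04 / 12 = $386.67
Required cushion = 2 × $386.67 = $773.34
Excess over cushion: $900.92 − $773.34 = $127.58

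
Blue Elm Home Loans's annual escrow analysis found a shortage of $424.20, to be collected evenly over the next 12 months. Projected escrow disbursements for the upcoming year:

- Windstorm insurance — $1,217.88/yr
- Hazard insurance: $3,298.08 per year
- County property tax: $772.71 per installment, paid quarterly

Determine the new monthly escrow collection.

Windstorm insurance = $1,217.88 annually
Hazard insurance = $3,298.08 annually
County property tax = $772.71 × 4 = $3,090.84 annually
Total per year = $1,217.88 + $3,298.08 + $3,090.84 = $7,606.80
Per month = $7,606.80 ÷ 12 = $633.90
Monthly shortage recovery: $424.20 ÷ 12 = $35.35
Adjusted monthly = $633.90 + $35.35 = $669.25

$669.25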